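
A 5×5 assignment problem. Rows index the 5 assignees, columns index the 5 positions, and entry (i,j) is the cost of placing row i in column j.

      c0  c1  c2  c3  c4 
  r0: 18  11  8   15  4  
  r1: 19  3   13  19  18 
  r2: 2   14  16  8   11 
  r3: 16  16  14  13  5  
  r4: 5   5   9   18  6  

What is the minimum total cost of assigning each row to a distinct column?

optimal assignment: row0→col2 (cost 8), row1→col1 (cost 3), row2→col3 (cost 8), row3→col4 (cost 5), row4→col0 (cost 5)
total = 8 + 3 + 8 + 5 + 5 = 29

Minimum assignment cost: 29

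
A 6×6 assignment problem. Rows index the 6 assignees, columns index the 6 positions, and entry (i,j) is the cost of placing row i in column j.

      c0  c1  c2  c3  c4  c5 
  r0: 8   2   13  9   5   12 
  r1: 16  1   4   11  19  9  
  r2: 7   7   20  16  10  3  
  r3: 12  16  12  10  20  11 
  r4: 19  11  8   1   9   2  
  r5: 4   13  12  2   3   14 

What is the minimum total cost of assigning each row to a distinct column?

optimal assignment: row0→col1 (cost 2), row1→col2 (cost 4), row2→col5 (cost 3), row3→col0 (cost 12), row4→col3 (cost 1), row5→col4 (cost 3)
total = 2 + 4 + 3 + 12 + 1 + 3 = 25

Minimum assignment cost: 25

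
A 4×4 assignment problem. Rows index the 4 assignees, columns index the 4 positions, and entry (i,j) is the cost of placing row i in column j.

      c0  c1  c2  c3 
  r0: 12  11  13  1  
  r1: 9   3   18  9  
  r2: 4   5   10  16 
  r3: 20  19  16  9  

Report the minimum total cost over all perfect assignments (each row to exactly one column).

Minimum assignment cost: 24

optimal assignment: row0→col3 (cost 1), row1→col1 (cost 3), row2→col0 (cost 4), row3→col2 (cost 16)
total = 1 + 3 + 4 + 16 = 24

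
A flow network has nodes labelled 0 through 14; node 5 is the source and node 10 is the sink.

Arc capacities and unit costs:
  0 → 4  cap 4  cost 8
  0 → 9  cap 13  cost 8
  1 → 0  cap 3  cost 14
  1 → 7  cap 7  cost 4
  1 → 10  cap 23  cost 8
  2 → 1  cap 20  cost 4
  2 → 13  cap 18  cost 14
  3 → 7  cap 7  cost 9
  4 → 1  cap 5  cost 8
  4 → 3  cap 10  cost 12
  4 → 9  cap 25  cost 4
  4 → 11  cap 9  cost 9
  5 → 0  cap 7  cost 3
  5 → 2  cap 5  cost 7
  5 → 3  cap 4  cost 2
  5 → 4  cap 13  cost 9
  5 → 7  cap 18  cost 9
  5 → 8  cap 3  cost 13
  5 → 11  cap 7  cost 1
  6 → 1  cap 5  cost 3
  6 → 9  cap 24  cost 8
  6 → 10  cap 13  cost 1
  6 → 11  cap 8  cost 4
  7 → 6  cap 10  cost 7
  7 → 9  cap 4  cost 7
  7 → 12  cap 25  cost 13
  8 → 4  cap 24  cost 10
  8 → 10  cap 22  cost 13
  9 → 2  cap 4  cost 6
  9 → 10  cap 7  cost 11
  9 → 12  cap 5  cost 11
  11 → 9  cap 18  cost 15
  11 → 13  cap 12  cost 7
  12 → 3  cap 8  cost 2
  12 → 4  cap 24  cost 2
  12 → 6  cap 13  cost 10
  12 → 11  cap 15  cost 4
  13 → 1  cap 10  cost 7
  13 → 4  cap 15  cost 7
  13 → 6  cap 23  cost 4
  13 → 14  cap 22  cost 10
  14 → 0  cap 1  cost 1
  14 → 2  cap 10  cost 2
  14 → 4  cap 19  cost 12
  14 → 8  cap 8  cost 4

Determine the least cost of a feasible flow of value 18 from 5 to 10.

Minimum cost for 18 units: 288

shortest-cost path #1: 5→11→13→6→10 push 7 @ unit cost 13 (adds 91)
shortest-cost path #2: 5→7→6→10 push 6 @ unit cost 17 (adds 102)
shortest-cost path #3: 5→2→1→10 push 5 @ unit cost 19 (adds 95)
total cost = 288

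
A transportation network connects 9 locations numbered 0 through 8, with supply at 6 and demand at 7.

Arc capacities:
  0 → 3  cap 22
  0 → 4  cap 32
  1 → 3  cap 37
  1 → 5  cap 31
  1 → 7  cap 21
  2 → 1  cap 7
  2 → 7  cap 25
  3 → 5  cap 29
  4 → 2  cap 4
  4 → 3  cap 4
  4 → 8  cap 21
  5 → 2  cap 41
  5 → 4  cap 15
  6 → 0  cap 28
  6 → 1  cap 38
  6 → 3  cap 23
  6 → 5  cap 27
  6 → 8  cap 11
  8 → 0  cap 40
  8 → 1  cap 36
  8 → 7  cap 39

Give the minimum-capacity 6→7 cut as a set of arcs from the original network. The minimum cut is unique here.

Min-cut arcs: {(1,7), (2,7), (4,8), (6,8)} (total capacity 78)

augment #1: 6→1→7 push 21
augment #2: 6→8→7 push 11
augment #3: 6→5→2→7 push 25
augment #4: 6→0→4→8→7 push 21
max flow = 78; residual-reachable set from 6 gives S-side
cut edges (S→T): {(1,7), (2,7), (4,8), (6,8)} total cap 78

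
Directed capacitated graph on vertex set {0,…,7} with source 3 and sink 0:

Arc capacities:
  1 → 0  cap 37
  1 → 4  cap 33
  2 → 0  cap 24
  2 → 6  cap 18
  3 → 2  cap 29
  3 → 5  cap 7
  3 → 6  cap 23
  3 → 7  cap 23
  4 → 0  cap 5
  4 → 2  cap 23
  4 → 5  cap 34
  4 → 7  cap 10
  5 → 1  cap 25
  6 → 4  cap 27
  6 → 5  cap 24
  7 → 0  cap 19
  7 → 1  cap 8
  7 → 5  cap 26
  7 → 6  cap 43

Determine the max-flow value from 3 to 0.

Maximum flow value: 81

augment #1: 3→2→0 bottleneck 24, total now 24
augment #2: 3→7→0 bottleneck 19, total now 43
augment #3: 3→5→1→0 bottleneck 7, total now 50
augment #4: 3→6→4→0 bottleneck 5, total now 55
augment #5: 3→7→1→0 bottleneck 4, total now 59
augment #6: 3→6→5→1→0 bottleneck 18, total now 77
augment #7: 3→2→6→4→7→1→0 bottleneck 4, total now 81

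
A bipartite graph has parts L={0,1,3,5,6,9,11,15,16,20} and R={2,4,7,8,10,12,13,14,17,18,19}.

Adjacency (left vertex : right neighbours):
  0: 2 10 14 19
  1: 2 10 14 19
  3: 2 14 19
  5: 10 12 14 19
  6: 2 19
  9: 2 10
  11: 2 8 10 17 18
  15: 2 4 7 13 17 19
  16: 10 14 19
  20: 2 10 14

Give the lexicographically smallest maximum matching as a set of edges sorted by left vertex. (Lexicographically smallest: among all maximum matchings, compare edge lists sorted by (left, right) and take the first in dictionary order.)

Lex-smallest maximum matching: {(0,2), (1,10), (3,14), (5,12), (6,19), (11,8), (15,4)}

|M| = 7 (so the lex-smallest maximum matching has 7 edges)
process left vertices in ascending order; for each, take the smallest-labelled available neighbour that still permits 7 edges overall, or leave it unmatched if none does
lex-smallest matching: {0-2, 1-10, 3-14, 5-12, 6-19, 11-8, 15-4}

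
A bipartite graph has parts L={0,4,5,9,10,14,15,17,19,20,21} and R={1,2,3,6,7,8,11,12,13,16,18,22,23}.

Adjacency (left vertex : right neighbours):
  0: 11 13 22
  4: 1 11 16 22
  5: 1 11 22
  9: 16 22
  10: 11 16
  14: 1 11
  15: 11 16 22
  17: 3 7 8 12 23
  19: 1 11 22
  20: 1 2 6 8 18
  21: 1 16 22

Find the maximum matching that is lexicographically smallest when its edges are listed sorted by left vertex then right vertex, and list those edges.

Lex-smallest maximum matching: {(0,13), (4,1), (5,11), (9,16), (15,22), (17,3), (20,2)}

|M| = 7 (so the lex-smallest maximum matching has 7 edges)
process left vertices in ascending order; for each, take the smallest-labelled available neighbour that still permits 7 edges overall, or leave it unmatched if none does
lex-smallest matching: {0-13, 4-1, 5-11, 9-16, 15-22, 17-3, 20-2}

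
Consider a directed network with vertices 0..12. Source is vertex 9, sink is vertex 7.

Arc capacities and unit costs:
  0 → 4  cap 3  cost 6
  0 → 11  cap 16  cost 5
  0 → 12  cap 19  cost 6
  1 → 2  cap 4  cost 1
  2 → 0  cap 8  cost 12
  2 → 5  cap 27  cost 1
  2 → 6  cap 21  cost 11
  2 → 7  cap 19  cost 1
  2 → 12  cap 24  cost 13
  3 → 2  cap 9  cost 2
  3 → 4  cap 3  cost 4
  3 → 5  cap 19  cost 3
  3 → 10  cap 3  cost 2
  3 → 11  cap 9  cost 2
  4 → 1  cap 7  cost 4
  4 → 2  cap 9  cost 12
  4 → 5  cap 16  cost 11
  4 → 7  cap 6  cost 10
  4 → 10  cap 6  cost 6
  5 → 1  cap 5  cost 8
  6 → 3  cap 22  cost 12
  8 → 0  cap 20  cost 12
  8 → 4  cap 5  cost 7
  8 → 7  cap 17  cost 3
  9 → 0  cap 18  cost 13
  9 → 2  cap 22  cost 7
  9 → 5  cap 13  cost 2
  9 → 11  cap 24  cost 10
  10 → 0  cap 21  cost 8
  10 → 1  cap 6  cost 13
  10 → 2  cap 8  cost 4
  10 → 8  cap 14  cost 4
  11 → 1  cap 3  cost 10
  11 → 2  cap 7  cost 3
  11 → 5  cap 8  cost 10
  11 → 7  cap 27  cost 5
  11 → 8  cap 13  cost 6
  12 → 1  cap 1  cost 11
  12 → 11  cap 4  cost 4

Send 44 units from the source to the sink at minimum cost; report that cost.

Minimum cost for 44 units: 535

shortest-cost path #1: 9→2→7 push 19 @ unit cost 8 (adds 152)
shortest-cost path #2: 9→11→7 push 24 @ unit cost 15 (adds 360)
shortest-cost path #3: 9→0→11→7 push 1 @ unit cost 23 (adds 23)
total cost = 535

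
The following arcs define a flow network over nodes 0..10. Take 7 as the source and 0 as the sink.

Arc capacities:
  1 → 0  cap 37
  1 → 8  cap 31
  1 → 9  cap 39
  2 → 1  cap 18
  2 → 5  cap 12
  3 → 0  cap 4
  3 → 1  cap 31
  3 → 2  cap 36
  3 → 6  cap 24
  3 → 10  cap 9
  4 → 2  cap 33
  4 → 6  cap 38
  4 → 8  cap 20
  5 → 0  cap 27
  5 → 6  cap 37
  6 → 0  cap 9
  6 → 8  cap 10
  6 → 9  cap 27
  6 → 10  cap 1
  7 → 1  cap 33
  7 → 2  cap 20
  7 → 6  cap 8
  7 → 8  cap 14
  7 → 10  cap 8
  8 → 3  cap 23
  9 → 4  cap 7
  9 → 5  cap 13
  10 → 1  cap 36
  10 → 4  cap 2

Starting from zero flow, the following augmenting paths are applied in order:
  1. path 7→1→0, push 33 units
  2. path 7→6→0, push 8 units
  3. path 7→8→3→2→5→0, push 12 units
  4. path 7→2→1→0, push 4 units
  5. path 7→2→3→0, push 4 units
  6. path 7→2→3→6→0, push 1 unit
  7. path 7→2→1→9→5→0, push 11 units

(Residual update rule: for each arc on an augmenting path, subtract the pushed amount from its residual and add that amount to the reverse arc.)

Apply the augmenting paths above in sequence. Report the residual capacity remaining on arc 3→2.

after path 1 (7→1→0, push 33): res(3,2)=36
after path 2 (7→6→0, push 8): res(3,2)=36
after path 3 (7→8→3→2→5→0, push 12): res(3,2)=24
after path 4 (7→2→1→0, push 4): res(3,2)=24
after path 5 (7→2→3→0, push 4): res(3,2)=28
after path 6 (7→2→3→6→0, push 1): res(3,2)=29
after path 7 (7→2→1→9→5→0, push 11): res(3,2)=29

Residual capacity of (3,2): 29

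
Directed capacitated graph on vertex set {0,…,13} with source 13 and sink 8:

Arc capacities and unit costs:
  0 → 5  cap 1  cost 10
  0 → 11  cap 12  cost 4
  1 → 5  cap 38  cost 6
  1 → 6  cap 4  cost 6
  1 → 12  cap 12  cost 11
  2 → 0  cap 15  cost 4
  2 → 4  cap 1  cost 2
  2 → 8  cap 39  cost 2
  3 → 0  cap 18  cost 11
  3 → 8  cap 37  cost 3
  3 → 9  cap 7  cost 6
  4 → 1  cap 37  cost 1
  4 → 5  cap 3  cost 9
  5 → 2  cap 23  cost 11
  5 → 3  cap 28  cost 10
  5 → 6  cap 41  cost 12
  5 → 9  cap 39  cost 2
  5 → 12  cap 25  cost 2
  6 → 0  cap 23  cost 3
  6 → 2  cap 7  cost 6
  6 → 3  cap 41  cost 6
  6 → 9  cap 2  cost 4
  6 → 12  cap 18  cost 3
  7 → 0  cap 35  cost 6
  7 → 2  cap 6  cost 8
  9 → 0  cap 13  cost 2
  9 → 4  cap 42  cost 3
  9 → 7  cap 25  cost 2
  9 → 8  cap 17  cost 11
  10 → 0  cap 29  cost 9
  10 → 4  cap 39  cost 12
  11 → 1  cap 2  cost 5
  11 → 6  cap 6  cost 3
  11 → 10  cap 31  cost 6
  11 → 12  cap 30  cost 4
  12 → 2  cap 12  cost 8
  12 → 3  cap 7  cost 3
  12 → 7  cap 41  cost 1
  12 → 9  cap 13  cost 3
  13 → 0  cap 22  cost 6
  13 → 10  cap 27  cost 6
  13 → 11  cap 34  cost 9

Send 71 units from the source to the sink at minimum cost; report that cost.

Minimum cost for 71 units: 2156

shortest-cost path #1: 13→11→12→3→8 push 7 @ unit cost 19 (adds 133)
shortest-cost path #2: 13→11→6→2→8 push 6 @ unit cost 20 (adds 120)
shortest-cost path #3: 13→11→12→2→8 push 12 @ unit cost 23 (adds 276)
shortest-cost path #4: 13→11→12→7→2→8 push 6 @ unit cost 24 (adds 144)
shortest-cost path #5: 13→11→12→9→8 push 3 @ unit cost 27 (adds 81)
shortest-cost path #6: 13→0→11→12→9→8 push 2 @ unit cost 28 (adds 56)
shortest-cost path #7: 13→0→5→9→8 push 1 @ unit cost 29 (adds 29)
shortest-cost path #8: 13→0→11→1→6→2→8 push 1 @ unit cost 29 (adds 29)
shortest-cost path #9: 13→0→11→1→6→3→8 push 1 @ unit cost 30 (adds 30)
shortest-cost path #10: 13→10→4→1→6→3→8 push 2 @ unit cost 34 (adds 68)
shortest-cost path #11: 13→10→4→1→5→9→8 push 11 @ unit cost 38 (adds 418)
shortest-cost path #12: 13→10→4→1→5→2→8 push 14 @ unit cost 38 (adds 532)
shortest-cost path #13: 13→0→11→10→4→1→5→3→8 push 5 @ unit cost 48 (adds 240)
total cost = 2156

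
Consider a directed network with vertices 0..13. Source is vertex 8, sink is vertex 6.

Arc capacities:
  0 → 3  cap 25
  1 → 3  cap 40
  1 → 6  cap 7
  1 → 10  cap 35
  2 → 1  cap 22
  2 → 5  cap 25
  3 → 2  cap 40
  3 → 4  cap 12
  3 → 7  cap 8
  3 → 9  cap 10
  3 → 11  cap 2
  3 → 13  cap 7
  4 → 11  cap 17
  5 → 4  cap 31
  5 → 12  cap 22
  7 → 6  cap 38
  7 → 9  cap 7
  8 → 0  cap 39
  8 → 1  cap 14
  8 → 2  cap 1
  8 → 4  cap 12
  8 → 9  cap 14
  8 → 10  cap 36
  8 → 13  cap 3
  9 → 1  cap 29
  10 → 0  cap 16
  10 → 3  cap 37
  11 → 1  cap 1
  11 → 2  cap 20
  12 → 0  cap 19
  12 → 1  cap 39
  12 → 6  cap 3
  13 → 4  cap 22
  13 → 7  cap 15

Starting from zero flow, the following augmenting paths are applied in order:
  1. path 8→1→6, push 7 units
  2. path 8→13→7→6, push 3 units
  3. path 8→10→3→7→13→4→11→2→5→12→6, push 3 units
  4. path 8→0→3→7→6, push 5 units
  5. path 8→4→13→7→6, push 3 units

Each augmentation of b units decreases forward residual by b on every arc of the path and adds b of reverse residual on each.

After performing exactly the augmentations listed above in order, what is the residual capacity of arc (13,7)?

Residual capacity of (13,7): 12

after path 1 (8→1→6, push 7): res(13,7)=15
after path 2 (8→13→7→6, push 3): res(13,7)=12
after path 3 (8→10→3→7→13→4→11→2→5→12→6, push 3): res(13,7)=15
after path 4 (8→0→3→7→6, push 5): res(13,7)=15
after path 5 (8→4→13→7→6, push 3): res(13,7)=12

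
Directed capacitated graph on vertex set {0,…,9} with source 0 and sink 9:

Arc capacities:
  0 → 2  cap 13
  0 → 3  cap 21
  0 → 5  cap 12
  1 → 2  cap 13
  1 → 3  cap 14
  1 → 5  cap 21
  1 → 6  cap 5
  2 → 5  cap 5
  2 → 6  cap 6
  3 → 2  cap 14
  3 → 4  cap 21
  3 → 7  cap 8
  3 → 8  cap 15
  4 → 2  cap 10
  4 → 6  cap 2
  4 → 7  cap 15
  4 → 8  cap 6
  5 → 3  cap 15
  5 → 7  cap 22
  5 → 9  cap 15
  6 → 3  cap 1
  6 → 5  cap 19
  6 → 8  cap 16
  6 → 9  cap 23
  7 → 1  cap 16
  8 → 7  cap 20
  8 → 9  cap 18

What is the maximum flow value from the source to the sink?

Maximum flow value: 44

augment #1: 0→5→9 bottleneck 12, total now 12
augment #2: 0→2→5→9 bottleneck 3, total now 15
augment #3: 0→2→6→9 bottleneck 6, total now 21
augment #4: 0→3→8→9 bottleneck 15, total now 36
augment #5: 0→3→4→6→9 bottleneck 2, total now 38
augment #6: 0→3→4→8→9 bottleneck 3, total now 41
augment #7: 0→3→7→1→6→9 bottleneck 1, total now 42
augment #8: 0→2→5→7→1→6→9 bottleneck 2, total now 44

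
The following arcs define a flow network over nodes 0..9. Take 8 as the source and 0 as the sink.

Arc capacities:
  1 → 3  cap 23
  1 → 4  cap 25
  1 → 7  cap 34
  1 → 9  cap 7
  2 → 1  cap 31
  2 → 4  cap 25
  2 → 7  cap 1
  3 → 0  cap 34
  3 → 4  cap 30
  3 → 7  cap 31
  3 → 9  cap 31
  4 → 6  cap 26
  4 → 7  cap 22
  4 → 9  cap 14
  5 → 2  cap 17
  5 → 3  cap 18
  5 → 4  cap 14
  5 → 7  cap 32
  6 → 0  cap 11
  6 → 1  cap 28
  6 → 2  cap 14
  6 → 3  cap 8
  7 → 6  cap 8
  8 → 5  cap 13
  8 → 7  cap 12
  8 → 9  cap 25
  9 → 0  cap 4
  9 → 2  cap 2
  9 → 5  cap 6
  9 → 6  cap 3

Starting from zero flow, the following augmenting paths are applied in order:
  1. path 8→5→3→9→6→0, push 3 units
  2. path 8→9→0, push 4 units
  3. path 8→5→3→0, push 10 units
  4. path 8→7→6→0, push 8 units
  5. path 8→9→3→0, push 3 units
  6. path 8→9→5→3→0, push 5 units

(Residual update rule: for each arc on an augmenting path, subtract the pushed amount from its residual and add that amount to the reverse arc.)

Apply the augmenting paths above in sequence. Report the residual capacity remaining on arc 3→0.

Residual capacity of (3,0): 16

after path 1 (8→5→3→9→6→0, push 3): res(3,0)=34
after path 2 (8→9→0, push 4): res(3,0)=34
after path 3 (8→5→3→0, push 10): res(3,0)=24
after path 4 (8→7→6→0, push 8): res(3,0)=24
after path 5 (8→9→3→0, push 3): res(3,0)=21
after path 6 (8→9→5→3→0, push 5): res(3,0)=16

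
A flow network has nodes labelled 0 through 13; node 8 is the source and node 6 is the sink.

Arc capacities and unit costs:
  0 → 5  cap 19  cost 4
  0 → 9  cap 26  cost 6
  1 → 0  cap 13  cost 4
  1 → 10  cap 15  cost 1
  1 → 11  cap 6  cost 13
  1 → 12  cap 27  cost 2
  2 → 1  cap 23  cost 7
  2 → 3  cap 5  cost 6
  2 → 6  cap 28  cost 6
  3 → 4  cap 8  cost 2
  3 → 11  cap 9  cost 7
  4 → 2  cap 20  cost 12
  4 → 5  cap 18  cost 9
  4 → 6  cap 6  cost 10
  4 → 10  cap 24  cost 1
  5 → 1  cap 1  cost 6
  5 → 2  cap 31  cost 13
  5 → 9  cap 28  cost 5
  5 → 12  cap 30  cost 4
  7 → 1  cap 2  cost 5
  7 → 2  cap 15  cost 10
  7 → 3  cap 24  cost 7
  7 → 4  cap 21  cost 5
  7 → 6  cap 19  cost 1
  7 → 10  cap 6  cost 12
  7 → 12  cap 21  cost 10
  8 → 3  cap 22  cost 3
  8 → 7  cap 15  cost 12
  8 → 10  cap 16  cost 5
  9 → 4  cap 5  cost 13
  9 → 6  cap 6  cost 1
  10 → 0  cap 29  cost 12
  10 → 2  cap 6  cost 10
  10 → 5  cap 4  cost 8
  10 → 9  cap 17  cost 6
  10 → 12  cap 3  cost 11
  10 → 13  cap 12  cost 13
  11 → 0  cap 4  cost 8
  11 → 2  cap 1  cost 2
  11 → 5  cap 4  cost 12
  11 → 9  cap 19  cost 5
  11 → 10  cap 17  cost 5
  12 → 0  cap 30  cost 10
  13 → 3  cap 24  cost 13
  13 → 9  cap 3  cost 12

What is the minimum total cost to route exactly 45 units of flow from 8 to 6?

shortest-cost path #1: 8→10→9→6 push 6 @ unit cost 12 (adds 72)
shortest-cost path #2: 8→7→6 push 15 @ unit cost 13 (adds 195)
shortest-cost path #3: 8→3→4→6 push 6 @ unit cost 15 (adds 90)
shortest-cost path #4: 8→3→11→2→6 push 1 @ unit cost 18 (adds 18)
shortest-cost path #5: 8→10→2→6 push 6 @ unit cost 21 (adds 126)
shortest-cost path #6: 8→3→4→2→6 push 2 @ unit cost 23 (adds 46)
shortest-cost path #7: 8→10→5→2→6 push 4 @ unit cost 32 (adds 128)
shortest-cost path #8: 8→3→11→5→2→6 push 4 @ unit cost 41 (adds 164)
shortest-cost path #9: 8→3→11→0→5→2→6 push 1 @ unit cost 41 (adds 41)
total cost = 880

Minimum cost for 45 units: 880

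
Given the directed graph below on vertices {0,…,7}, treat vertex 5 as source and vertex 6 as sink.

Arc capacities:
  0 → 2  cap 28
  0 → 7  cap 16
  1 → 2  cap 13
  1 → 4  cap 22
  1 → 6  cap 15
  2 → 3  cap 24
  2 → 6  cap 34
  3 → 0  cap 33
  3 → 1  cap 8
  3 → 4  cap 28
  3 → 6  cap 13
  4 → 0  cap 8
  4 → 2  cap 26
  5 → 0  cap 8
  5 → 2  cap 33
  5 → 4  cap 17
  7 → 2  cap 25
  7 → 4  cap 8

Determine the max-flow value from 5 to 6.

augment #1: 5→2→6 bottleneck 33, total now 33
augment #2: 5→0→2→6 bottleneck 1, total now 34
augment #3: 5→0→2→3→6 bottleneck 7, total now 41
augment #4: 5→4→2→3→6 bottleneck 6, total now 47
augment #5: 5→4→2→3→1→6 bottleneck 8, total now 55

Maximum flow value: 55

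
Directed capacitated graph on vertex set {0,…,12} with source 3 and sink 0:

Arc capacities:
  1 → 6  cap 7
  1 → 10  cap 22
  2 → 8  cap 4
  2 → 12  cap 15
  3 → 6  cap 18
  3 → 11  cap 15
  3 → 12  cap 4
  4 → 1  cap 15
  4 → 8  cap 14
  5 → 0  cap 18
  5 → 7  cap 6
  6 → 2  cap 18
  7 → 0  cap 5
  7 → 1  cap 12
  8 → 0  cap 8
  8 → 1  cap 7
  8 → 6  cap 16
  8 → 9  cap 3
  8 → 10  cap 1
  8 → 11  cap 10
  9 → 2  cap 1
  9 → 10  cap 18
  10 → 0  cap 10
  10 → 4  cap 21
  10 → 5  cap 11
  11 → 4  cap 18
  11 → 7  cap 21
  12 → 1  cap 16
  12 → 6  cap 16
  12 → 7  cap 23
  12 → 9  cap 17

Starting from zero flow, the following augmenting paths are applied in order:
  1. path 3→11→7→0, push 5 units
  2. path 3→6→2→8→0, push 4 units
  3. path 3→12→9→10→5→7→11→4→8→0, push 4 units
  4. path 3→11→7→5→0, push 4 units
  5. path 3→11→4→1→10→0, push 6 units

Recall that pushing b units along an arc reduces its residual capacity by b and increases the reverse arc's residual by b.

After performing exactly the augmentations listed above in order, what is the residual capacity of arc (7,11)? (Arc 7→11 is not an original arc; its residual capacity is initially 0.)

after path 1 (3→11→7→0, push 5): res(7,11)=5
after path 2 (3→6→2→8→0, push 4): res(7,11)=5
after path 3 (3→12→9→10→5→7→11→4→8→0, push 4): res(7,11)=1
after path 4 (3→11→7→5→0, push 4): res(7,11)=5
after path 5 (3→11→4→1→10→0, push 6): res(7,11)=5

Residual capacity of (7,11): 5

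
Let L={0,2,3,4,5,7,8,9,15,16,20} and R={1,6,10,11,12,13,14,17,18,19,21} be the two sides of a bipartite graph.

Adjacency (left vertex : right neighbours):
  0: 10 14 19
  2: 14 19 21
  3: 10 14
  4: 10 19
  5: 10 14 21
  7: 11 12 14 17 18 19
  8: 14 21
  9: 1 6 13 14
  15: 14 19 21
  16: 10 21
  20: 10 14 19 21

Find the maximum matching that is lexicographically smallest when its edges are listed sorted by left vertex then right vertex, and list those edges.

Lex-smallest maximum matching: {(0,10), (2,14), (4,19), (5,21), (7,11), (9,1)}

|M| = 6 (so the lex-smallest maximum matching has 6 edges)
process left vertices in ascending order; for each, take the smallest-labelled available neighbour that still permits 6 edges overall, or leave it unmatched if none does
lex-smallest matching: {0-10, 2-14, 4-19, 5-21, 7-11, 9-1}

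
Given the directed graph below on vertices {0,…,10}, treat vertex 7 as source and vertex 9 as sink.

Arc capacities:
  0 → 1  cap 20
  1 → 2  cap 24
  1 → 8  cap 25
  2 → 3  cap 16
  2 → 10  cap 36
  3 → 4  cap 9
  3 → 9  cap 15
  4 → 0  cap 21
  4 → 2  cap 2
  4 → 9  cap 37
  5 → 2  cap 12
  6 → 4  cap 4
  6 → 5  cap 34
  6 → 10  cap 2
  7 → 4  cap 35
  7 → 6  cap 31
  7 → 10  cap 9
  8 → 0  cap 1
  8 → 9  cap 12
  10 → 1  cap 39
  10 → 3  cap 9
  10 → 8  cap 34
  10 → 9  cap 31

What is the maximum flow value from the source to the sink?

Maximum flow value: 62

augment #1: 7→4→9 bottleneck 35, total now 35
augment #2: 7→10→9 bottleneck 9, total now 44
augment #3: 7→6→4→9 bottleneck 2, total now 46
augment #4: 7→6→10→9 bottleneck 2, total now 48
augment #5: 7→6→4→2→3→9 bottleneck 2, total now 50
augment #6: 7→6→5→2→3→9 bottleneck 12, total now 62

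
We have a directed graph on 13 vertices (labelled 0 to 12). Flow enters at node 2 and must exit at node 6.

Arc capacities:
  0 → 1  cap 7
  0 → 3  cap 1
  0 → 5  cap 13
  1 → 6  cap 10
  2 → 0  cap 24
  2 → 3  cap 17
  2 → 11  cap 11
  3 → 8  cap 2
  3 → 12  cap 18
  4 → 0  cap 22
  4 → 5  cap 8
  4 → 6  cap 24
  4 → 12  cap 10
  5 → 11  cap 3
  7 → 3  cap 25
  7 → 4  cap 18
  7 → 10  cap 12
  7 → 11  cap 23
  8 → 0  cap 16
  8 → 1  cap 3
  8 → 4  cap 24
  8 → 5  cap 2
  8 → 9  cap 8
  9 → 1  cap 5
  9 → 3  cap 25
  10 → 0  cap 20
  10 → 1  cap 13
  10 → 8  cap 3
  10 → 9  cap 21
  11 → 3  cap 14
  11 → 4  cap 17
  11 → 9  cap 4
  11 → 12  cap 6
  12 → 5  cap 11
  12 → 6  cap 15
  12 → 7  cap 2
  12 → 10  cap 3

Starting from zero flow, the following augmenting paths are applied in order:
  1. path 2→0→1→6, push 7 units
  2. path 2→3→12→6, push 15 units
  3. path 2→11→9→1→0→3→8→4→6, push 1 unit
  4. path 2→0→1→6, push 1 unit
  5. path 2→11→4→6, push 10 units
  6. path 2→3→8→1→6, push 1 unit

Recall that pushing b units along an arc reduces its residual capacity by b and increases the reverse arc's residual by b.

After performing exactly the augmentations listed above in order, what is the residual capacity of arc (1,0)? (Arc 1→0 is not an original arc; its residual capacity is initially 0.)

Residual capacity of (1,0): 7

after path 1 (2→0→1→6, push 7): res(1,0)=7
after path 2 (2→3→12→6, push 15): res(1,0)=7
after path 3 (2→11→9→1→0→3→8→4→6, push 1): res(1,0)=6
after path 4 (2→0→1→6, push 1): res(1,0)=7
after path 5 (2→11→4→6, push 10): res(1,0)=7
after path 6 (2→3→8→1→6, push 1): res(1,0)=7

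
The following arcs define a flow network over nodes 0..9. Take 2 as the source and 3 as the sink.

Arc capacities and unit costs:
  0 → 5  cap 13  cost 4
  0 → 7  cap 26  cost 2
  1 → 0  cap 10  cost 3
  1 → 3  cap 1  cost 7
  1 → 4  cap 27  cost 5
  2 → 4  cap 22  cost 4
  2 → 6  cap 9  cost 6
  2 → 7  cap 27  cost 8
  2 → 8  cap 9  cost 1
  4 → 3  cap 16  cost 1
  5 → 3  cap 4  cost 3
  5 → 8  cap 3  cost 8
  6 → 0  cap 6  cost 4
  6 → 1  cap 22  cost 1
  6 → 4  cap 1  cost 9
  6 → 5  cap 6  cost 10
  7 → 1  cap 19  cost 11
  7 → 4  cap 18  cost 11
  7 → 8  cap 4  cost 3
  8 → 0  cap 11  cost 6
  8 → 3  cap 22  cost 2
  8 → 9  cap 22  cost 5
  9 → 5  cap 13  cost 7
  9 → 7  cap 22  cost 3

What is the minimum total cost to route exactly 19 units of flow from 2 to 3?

shortest-cost path #1: 2→8→3 push 9 @ unit cost 3 (adds 27)
shortest-cost path #2: 2→4→3 push 10 @ unit cost 5 (adds 50)
total cost = 77

Minimum cost for 19 units: 77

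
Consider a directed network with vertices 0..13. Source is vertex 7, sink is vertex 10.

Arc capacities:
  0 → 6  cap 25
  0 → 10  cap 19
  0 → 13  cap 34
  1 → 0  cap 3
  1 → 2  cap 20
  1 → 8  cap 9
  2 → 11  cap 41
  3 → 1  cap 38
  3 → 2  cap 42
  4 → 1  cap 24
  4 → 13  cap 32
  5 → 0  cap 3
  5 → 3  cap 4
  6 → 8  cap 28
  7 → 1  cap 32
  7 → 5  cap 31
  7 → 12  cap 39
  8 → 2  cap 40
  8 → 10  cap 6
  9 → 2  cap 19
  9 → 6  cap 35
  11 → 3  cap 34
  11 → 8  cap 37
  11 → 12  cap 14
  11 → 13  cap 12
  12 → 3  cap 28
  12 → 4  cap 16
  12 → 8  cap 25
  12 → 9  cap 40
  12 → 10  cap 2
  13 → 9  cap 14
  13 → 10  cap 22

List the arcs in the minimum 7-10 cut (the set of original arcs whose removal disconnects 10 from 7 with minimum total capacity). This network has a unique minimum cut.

augment #1: 7→12→10 push 2
augment #2: 7→1→0→10 push 3
augment #3: 7→1→8→10 push 6
augment #4: 7→5→0→10 push 3
augment #5: 7→12→4→13→10 push 16
augment #6: 7→1→2→11→13→10 push 6
max flow = 36; residual-reachable set from 7 gives S-side
cut edges (S→T): {(1,0), (5,0), (8,10), (12,10), (13,10)} total cap 36

Min-cut arcs: {(1,0), (5,0), (8,10), (12,10), (13,10)} (total capacity 36)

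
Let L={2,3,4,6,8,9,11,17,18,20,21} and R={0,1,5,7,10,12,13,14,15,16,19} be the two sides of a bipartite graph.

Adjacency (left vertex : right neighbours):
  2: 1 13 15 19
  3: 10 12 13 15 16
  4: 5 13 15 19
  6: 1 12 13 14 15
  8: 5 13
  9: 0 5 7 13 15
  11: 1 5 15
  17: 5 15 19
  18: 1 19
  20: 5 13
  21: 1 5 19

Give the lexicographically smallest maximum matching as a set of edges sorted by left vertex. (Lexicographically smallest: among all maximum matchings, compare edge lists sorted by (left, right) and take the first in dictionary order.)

|M| = 8 (so the lex-smallest maximum matching has 8 edges)
process left vertices in ascending order; for each, take the smallest-labelled available neighbour that still permits 8 edges overall, or leave it unmatched if none does
lex-smallest matching: {2-1, 3-10, 4-5, 6-12, 8-13, 9-0, 11-15, 17-19}

Lex-smallest maximum matching: {(2,1), (3,10), (4,5), (6,12), (8,13), (9,0), (11,15), (17,19)}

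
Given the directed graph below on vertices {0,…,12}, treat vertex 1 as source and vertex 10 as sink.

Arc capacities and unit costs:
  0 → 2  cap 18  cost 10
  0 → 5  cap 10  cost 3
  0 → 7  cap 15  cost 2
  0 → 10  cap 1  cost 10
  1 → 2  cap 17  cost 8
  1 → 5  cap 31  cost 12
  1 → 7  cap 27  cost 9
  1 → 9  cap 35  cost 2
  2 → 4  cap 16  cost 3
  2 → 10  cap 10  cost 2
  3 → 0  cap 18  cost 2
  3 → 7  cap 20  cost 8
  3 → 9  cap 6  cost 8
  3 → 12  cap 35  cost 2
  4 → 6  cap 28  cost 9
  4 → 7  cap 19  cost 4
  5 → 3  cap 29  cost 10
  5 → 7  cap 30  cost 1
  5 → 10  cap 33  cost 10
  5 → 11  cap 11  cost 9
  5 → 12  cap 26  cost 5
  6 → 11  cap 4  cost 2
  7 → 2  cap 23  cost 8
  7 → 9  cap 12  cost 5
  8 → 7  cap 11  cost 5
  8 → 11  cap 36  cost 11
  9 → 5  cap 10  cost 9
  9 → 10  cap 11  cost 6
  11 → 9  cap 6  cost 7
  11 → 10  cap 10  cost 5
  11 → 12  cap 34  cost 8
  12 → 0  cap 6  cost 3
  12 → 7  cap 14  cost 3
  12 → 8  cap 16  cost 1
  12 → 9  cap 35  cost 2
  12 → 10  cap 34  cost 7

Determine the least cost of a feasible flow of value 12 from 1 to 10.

Minimum cost for 12 units: 98

shortest-cost path #1: 1→9→10 push 11 @ unit cost 8 (adds 88)
shortest-cost path #2: 1→2→10 push 1 @ unit cost 10 (adds 10)
total cost = 98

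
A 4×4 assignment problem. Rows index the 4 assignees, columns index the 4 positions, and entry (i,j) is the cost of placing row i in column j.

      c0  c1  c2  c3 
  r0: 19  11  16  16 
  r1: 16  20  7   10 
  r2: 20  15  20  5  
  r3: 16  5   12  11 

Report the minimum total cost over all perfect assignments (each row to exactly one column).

optimal assignment: row0→col0 (cost 19), row1→col2 (cost 7), row2→col3 (cost 5), row3→col1 (cost 5)
total = 19 + 7 + 5 + 5 = 36

Minimum assignment cost: 36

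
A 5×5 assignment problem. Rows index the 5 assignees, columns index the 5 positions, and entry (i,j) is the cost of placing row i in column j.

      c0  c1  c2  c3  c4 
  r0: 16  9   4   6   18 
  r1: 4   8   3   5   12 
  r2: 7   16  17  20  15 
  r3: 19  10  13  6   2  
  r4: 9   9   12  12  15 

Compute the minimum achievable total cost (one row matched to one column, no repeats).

one of 2 optimal assignments: row0→col2 (cost 4), row1→col3 (cost 5), row2→col0 (cost 7), row3→col4 (cost 2), row4→col1 (cost 9)
total = 4 + 5 + 7 + 2 + 9 = 27

Minimum assignment cost: 27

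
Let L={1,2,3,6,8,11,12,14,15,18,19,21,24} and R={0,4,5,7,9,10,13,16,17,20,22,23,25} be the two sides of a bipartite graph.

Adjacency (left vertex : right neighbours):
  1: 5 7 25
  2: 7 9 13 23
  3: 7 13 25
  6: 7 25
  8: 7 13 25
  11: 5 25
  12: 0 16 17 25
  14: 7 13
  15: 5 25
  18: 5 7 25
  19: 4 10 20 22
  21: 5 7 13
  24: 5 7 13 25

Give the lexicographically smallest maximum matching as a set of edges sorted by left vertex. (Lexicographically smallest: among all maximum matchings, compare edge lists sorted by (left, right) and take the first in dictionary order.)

Lex-smallest maximum matching: {(1,5), (2,9), (3,7), (6,25), (8,13), (12,0), (19,4)}

|M| = 7 (so the lex-smallest maximum matching has 7 edges)
process left vertices in ascending order; for each, take the smallest-labelled available neighbour that still permits 7 edges overall, or leave it unmatched if none does
lex-smallest matching: {1-5, 2-9, 3-7, 6-25, 8-13, 12-0, 19-4}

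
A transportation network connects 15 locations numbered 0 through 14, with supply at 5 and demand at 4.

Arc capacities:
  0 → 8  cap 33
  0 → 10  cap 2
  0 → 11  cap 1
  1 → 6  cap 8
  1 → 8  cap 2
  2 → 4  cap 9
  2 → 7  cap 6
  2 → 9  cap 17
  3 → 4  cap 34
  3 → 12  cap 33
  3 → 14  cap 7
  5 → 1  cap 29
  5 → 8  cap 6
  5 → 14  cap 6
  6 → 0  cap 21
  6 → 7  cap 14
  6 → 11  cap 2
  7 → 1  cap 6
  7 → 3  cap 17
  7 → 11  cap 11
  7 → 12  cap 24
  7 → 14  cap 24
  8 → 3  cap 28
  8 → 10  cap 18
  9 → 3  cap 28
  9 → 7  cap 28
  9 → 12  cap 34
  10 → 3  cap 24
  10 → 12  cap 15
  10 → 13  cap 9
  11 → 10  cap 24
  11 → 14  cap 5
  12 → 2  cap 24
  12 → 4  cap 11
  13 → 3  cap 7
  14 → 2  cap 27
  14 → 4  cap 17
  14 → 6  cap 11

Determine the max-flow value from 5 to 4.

augment #1: 5→14→4 bottleneck 6, total now 6
augment #2: 5→8→3→4 bottleneck 6, total now 12
augment #3: 5→1→8→3→4 bottleneck 2, total now 14
augment #4: 5→1→6→7→3→4 bottleneck 8, total now 22

Maximum flow value: 22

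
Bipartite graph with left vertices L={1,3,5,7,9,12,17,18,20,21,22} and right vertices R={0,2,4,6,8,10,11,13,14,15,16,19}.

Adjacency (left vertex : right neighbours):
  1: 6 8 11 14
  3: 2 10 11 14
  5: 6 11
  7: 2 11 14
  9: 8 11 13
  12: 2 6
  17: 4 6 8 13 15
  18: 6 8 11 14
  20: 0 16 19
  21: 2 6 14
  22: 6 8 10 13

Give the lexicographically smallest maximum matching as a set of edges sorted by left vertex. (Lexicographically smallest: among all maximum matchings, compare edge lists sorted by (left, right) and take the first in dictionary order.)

|M| = 9 (so the lex-smallest maximum matching has 9 edges)
process left vertices in ascending order; for each, take the smallest-labelled available neighbour that still permits 9 edges overall, or leave it unmatched if none does
lex-smallest matching: {1-6, 3-2, 5-11, 7-14, 9-13, 17-4, 18-8, 20-0, 22-10}

Lex-smallest maximum matching: {(1,6), (3,2), (5,11), (7,14), (9,13), (17,4), (18,8), (20,0), (22,10)}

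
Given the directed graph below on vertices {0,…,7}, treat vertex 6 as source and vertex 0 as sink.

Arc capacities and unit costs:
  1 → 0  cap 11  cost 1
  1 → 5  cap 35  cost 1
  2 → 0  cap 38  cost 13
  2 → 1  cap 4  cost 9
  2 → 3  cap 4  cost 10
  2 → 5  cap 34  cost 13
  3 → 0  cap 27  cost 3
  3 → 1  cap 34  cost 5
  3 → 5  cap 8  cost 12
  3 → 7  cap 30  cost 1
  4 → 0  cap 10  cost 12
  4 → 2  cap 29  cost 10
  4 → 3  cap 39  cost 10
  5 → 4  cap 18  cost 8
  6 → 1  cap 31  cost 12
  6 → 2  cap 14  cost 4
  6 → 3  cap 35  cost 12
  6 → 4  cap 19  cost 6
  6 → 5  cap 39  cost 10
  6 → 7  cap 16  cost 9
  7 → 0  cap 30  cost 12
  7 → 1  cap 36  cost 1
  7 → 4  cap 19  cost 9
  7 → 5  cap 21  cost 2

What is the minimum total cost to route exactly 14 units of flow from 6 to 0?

shortest-cost path #1: 6→7→1→0 push 11 @ unit cost 11 (adds 121)
shortest-cost path #2: 6→3→0 push 3 @ unit cost 15 (adds 45)
total cost = 166

Minimum cost for 14 units: 166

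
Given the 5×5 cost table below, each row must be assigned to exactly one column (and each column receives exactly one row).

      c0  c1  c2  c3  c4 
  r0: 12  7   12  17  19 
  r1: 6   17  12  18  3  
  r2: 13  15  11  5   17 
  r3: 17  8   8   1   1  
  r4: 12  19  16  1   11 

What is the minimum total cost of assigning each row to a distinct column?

optimal assignment: row0→col1 (cost 7), row1→col0 (cost 6), row2→col2 (cost 11), row3→col4 (cost 1), row4→col3 (cost 1)
total = 7 + 6 + 11 + 1 + 1 = 26

Minimum assignment cost: 26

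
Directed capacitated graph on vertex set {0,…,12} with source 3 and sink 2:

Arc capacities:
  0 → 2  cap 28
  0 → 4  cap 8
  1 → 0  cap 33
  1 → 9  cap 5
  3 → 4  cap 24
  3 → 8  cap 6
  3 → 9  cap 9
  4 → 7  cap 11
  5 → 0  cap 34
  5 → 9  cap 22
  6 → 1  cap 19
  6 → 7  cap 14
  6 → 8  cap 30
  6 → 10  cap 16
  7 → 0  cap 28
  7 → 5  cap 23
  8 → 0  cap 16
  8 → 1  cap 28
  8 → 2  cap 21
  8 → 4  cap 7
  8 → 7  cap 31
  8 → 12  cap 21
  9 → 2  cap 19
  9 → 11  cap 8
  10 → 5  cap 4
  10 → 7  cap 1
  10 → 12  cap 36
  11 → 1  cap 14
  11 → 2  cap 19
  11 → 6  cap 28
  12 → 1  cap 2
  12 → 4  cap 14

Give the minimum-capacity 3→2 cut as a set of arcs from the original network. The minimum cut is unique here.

augment #1: 3→8→2 push 6
augment #2: 3→9→2 push 9
augment #3: 3→4→7→0→2 push 11
max flow = 26; residual-reachable set from 3 gives S-side
cut edges (S→T): {(3,8), (3,9), (4,7)} total cap 26

Min-cut arcs: {(3,8), (3,9), (4,7)} (total capacity 26)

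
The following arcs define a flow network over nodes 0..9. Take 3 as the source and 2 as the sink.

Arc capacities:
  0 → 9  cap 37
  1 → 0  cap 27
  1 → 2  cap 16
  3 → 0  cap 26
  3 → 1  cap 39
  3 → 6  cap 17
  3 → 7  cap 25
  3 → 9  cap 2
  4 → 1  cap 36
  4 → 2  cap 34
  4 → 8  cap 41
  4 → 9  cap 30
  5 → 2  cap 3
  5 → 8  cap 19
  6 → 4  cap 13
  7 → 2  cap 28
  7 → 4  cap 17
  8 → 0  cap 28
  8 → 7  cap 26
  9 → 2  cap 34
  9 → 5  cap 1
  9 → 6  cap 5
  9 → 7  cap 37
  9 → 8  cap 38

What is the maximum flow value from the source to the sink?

augment #1: 3→1→2 bottleneck 16, total now 16
augment #2: 3→7→2 bottleneck 25, total now 41
augment #3: 3→9→2 bottleneck 2, total now 43
augment #4: 3→0→9→2 bottleneck 26, total now 69
augment #5: 3→6→4→2 bottleneck 13, total now 82
augment #6: 3→1→0→9→2 bottleneck 6, total now 88
augment #7: 3→1→0→9→5→2 bottleneck 1, total now 89
augment #8: 3→1→0→9→7→2 bottleneck 3, total now 92
augment #9: 3→1→0→9→7→4→2 bottleneck 1, total now 93

Maximum flow value: 93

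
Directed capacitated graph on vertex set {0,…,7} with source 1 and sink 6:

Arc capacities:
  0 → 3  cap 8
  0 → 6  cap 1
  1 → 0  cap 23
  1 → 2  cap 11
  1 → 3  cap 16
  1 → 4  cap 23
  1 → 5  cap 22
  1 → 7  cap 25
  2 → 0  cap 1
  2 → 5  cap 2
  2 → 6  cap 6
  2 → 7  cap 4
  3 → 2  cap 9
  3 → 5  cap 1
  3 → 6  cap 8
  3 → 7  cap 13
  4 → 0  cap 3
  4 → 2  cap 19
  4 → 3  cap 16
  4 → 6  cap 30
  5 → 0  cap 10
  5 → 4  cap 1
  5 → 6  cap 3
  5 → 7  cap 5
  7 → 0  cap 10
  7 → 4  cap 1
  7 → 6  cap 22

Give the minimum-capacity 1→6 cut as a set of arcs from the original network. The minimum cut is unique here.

augment #1: 1→0→6 push 1
augment #2: 1→2→6 push 6
augment #3: 1→3→6 push 8
augment #4: 1→4→6 push 23
augment #5: 1→5→6 push 3
augment #6: 1→7→6 push 22
augment #7: 1→5→4→6 push 1
augment #8: 1→7→4→6 push 1
max flow = 65; residual-reachable set from 1 gives S-side
cut edges (S→T): {(0,6), (1,4), (2,6), (3,6), (5,4), (5,6), (7,4), (7,6)} total cap 65

Min-cut arcs: {(0,6), (1,4), (2,6), (3,6), (5,4), (5,6), (7,4), (7,6)} (total capacity 65)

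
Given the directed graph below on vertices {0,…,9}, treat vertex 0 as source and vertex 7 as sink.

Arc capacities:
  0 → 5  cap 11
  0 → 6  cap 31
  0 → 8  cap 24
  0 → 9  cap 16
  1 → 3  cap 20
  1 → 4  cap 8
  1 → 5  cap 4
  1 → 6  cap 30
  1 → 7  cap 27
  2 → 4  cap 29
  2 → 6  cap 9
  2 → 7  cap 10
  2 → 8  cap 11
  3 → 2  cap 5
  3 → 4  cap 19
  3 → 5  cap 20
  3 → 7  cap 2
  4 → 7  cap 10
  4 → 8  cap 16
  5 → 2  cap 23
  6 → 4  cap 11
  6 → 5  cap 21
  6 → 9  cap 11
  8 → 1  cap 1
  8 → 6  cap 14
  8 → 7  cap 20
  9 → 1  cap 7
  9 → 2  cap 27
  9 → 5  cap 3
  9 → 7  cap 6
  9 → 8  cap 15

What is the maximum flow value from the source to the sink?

augment #1: 0→8→7 bottleneck 20, total now 20
augment #2: 0→9→7 bottleneck 6, total now 26
augment #3: 0→5→2→7 bottleneck 10, total now 36
augment #4: 0→6→4→7 bottleneck 10, total now 46
augment #5: 0→8→1→7 bottleneck 1, total now 47
augment #6: 0→9→1→7 bottleneck 7, total now 54

Maximum flow value: 54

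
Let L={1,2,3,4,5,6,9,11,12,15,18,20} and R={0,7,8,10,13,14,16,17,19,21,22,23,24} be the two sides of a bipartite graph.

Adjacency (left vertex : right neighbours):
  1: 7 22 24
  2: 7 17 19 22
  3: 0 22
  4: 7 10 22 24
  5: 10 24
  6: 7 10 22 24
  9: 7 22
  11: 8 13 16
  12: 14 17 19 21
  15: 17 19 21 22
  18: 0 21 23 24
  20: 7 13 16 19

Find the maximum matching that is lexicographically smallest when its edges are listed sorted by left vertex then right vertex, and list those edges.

Lex-smallest maximum matching: {(1,7), (2,17), (3,0), (4,10), (5,24), (6,22), (11,8), (12,14), (15,19), (18,21), (20,13)}

|M| = 11 (so the lex-smallest maximum matching has 11 edges)
process left vertices in ascending order; for each, take the smallest-labelled available neighbour that still permits 11 edges overall, or leave it unmatched if none does
lex-smallest matching: {1-7, 2-17, 3-0, 4-10, 5-24, 6-22, 11-8, 12-14, 15-19, 18-21, 20-13}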